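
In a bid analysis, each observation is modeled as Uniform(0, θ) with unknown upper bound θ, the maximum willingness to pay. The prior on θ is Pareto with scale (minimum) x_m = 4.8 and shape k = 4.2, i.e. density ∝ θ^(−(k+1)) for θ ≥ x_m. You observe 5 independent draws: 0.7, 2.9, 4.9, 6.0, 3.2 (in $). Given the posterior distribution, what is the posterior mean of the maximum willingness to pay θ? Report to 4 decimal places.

A Pareto(scale x_m, shape k) prior on the upper bound θ of Uniform(0, θ) is conjugate: posterior is Pareto(max(x_m, max xᵢ), k + n).
Sample maximum = 6.0; prior scale x_m = 4.8 → posterior scale = max = 6.0.
Posterior shape = 4.2 + 5 = 9.2.
E[θ|data] = k·x_m/(k−1) = 9.2·6.0/8.2 = 6.7317.

6.7317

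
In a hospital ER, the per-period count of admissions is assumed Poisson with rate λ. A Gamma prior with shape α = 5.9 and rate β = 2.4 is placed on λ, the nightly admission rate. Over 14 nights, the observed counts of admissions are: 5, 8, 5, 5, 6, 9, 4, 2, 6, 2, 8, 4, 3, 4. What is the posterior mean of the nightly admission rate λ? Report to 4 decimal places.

4.6890

With a Gamma(shape α, rate β) prior, the Poisson likelihood is conjugate: the posterior is Gamma(α + ΣXᵢ, β + n).
Sum of counts S = 71 over n = 14 nights.
Posterior: Gamma(α+S, β+n) = Gamma(5.9+71, 2.4+14) = Gamma(76.9, 16.4).
Posterior mean = α/β = 76.9/16.4 = 4.6890.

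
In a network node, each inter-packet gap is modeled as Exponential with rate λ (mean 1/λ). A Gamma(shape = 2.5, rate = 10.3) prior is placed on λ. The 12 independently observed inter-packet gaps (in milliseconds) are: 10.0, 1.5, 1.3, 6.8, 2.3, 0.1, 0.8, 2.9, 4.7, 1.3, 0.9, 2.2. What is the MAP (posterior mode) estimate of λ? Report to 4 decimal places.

With a Gamma(shape α, rate β) prior on the exponential rate λ, the posterior after n observations with total T = Σxᵢ is Gamma(α+n, β+T).
Sum of observations T = 34.8 milliseconds; n = 12.
Posterior: Gamma(2.5+12, 10.3+34.8) = Gamma(14.5, 45.1).
Mode = (α−1)/β = 0.2993.

0.2993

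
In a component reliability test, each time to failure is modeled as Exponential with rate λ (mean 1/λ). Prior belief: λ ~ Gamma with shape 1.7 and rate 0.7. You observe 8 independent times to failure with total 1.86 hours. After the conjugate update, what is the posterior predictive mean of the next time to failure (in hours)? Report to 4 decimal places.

0.2943

With a Gamma(shape α, rate β) prior on the exponential rate λ, the posterior after n observations with total T = Σxᵢ is Gamma(α+n, β+T).
Posterior: Gamma(1.7+8, 0.7+1.86) = Gamma(9.7, 2.56).
The predictive distribution for the next observation is Lomax; its mean is β/(α−1) = 2.56/8.7 = 0.2943.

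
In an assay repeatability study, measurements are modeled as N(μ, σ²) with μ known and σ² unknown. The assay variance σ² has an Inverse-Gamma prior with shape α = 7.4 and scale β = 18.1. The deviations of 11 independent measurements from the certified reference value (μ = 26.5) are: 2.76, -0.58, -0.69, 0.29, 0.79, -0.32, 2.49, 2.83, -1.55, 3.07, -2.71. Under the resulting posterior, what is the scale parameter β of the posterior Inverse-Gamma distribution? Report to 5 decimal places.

With known mean μ and an Inverse-Gamma(α, β) prior on σ², the Normal likelihood is conjugate: posterior is Inv-Gamma(α + n/2, β + Σ(xᵢ−μ)²/2).
Σ(xᵢ−μ)² = (2.76)² + (-0.58)² + (-0.69)² + (0.29)² + (0.79)² + (-0.32)² + (2.49)² + (2.83)² + (-1.55)² + (3.07)² + (-2.71)² = 42.6212.
Posterior: Inv-Gamma(7.4 + 11/2, 18.1 + 42.6212/2) = Inv-Gamma(12.90, 39.41060).
Posterior β = 39.41060.

39.41060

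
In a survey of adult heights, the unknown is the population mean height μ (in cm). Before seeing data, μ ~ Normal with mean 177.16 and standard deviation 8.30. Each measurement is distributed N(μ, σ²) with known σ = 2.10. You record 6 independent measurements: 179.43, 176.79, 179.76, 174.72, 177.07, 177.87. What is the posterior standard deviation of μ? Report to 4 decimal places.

For Normal data with known variance σ², a Normal(μ₀, σ₀²) prior on μ is conjugate. Posterior precision = 1/σ₀² + n/σ²; posterior mean is the precision-weighted average of μ₀ and x̄.
σ₀² = 8.30² = 68.89, σ² = 2.10² = 4.41; σ² + n·σ₀² = 4.41 + 6·68.89 = 417.75.
Posterior precision = 1/σ₀² + n/σ² = 1/68.89 + 6/4.41 = (σ² + n·σ₀²)/(σ₀²σ²) = 417.75/(68.89·4.41); posterior variance σₙ² = σ₀²σ²/(σ² + n·σ₀²) = 68.89·4.41/417.75 = 0.727241.
Posterior SD = √σₙ² = √(68.89·4.41/417.75) = 0.8528.

0.8528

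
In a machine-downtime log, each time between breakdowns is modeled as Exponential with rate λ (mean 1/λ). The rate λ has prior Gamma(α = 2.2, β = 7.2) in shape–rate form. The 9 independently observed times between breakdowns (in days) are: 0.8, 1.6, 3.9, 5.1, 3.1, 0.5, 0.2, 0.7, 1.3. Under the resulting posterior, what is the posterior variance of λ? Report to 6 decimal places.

With a Gamma(shape α, rate β) prior on the exponential rate λ, the posterior after n observations with total T = Σxᵢ is Gamma(α+n, β+T).
Sum of observations T = 17.2 days; n = 9.
Posterior: Gamma(2.2+9, 7.2+17.2) = Gamma(11.2, 24.4).
Var = α/β² = 0.018812.

0.018812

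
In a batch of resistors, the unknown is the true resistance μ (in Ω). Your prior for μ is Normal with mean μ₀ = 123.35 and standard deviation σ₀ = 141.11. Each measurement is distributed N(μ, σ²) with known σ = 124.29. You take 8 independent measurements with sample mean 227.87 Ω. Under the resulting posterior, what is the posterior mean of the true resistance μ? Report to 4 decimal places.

For Normal data with known variance σ², a Normal(μ₀, σ₀²) prior on μ is conjugate. Posterior precision = 1/σ₀² + n/σ²; posterior mean is the precision-weighted average of μ₀ and x̄.
n·x̄ = 8·227.87 = 1822.96.
σ₀² = 141.11² = 19912.0321, σ² = 124.29² = 15448.0041; σ² + n·σ₀² = 15448.0041 + 8·19912.0321 = 174744.2609.
Posterior mean = (μ₀/σ₀² + n·x̄/σ²)/(1/σ₀² + n/σ²) = (σ²·μ₀ + σ₀²·n·x̄)/(σ² + n·σ₀²) = (15448.0041·123.35 + 19912.0321·1822.96)/174744.2609 = 38204349.342751/174744.2609 = 218.6301.

218.6301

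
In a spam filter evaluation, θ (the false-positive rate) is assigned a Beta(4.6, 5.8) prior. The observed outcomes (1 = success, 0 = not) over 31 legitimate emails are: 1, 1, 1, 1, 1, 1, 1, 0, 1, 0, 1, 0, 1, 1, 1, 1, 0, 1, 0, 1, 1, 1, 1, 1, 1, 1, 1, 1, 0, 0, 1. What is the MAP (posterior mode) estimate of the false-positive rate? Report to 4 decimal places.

The Beta prior is conjugate to a Binomial/Bernoulli likelihood; the update adds successes to α and failures to β.
Posterior: Beta(α+k, β+n−k) = Beta(4.6+24, 5.8+7) = Beta(28.6, 12.8).
Mode of Beta(a,b) for a,b>1 is (a−1)/(a+b−2) = 27.6/39.4 = 0.7005.

0.7005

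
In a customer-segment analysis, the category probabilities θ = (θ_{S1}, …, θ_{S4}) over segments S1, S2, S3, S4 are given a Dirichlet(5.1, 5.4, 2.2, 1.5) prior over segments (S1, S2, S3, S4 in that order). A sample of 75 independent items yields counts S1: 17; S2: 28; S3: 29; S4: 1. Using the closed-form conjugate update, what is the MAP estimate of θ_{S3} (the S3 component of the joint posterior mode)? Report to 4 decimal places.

0.3545

The Dirichlet prior is conjugate to the Multinomial likelihood: each posterior αⱼ = prior αⱼ + observed count nⱼ.
Posterior concentration: (22.1, 33.4, 31.2, 2.5), total = 89.2.
Joint mode component: (α_{S3}−1)/(Σα−K) = 30.2/85.2 = 0.3545.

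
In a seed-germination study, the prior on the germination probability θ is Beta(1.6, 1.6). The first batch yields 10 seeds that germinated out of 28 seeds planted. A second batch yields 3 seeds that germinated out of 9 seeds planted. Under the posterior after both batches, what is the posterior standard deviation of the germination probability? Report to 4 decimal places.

The Beta prior is conjugate to a Binomial/Bernoulli likelihood; the update adds successes to α and failures to β.
After batch 1: Beta(1.6+10, 1.6+18) = Beta(11.6, 19.6).
After batch 2: Beta(11.6+3, 19.6+6) = Beta(14.6, 25.6).
Var = αβ/((α+β)²(α+β+1)) = 14.6·25.6/(40.2²·41.2) = 0.00561363; SD = √0.00561363 = 0.0749.

0.0749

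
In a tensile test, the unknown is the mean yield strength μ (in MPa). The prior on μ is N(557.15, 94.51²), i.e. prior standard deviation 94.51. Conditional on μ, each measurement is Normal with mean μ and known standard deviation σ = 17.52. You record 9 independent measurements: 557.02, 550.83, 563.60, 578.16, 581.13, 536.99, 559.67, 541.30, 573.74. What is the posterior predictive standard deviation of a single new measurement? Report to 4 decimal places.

For Normal data with known variance σ², a Normal(μ₀, σ₀²) prior on μ is conjugate. Posterior precision = 1/σ₀² + n/σ²; posterior mean is the precision-weighted average of μ₀ and x̄.
σ₀² = 94.51² = 8932.1401, σ² = 17.52² = 306.9504; σ² + n·σ₀² = 306.9504 + 9·8932.1401 = 80696.2113.
Posterior precision = 1/σ₀² + n/σ² = 1/8932.1401 + 9/306.9504 = (σ² + n·σ₀²)/(σ₀²σ²) = 80696.2113/(8932.1401·306.9504); posterior variance σₙ² = σ₀²σ²/(σ² + n·σ₀²) = 8932.1401·306.9504/80696.2113 = 33.975870.
Predictive variance for one new observation = σₙ² + σ² = 8932.1401·306.9504/80696.2113 + 306.9504 = σ²·(σ₀² + 80696.2113)/80696.2113 = 306.9504·89628.3514/80696.2113 = 340.926270; SD = √(306.9504·89628.3514/80696.2113) = 18.4642.

18.4642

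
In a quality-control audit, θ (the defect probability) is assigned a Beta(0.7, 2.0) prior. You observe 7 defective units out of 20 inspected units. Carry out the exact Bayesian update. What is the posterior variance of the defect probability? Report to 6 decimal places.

0.009458

The Beta prior is conjugate to a Binomial/Bernoulli likelihood; the update adds successes to α and failures to β.
Posterior: Beta(α+k, β+n−k) = Beta(0.7+7, 2.0+13) = Beta(7.7, 15.0).
Var = αβ/((α+β)²(α+β+1)) = 7.7·15.0/(22.7²·23.7) = 0.009458.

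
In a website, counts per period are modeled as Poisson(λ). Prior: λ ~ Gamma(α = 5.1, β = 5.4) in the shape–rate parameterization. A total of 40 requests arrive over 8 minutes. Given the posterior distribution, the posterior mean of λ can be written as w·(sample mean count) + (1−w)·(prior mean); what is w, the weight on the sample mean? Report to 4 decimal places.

With a Gamma(shape α, rate β) prior, the Poisson likelihood is conjugate: the posterior is Gamma(α + ΣXᵢ, β + n).
Posterior mean = (α₀+S)/(β₀+n) = [n/(β₀+n)]·(S/n) + [β₀/(β₀+n)]·(α₀/β₀), so only n and β₀ enter the weight.
Weight on data w = n/(β₀+n) = 8/(5.4+8) = 8/13.4 = 0.5970.

0.5970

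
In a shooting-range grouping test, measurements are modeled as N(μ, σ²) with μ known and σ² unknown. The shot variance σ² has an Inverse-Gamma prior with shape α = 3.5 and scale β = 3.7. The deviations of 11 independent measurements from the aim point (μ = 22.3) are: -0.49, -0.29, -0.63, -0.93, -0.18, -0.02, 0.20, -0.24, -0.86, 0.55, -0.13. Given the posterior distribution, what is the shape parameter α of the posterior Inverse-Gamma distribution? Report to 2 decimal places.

9.00

With known mean μ and an Inverse-Gamma(α, β) prior on σ², the Normal likelihood is conjugate: posterior is Inv-Gamma(α + n/2, β + Σ(xᵢ−μ)²/2).
Σ(xᵢ−μ)² = (-0.49)² + (-0.29)² + (-0.63)² + (-0.93)² + (-0.18)² + (-0.02)² + (0.20)² + (-0.24)² + (-0.86)² + (0.55)² + (-0.13)² = 2.7754.
Posterior: Inv-Gamma(3.5 + 11/2, 3.7 + 2.7754/2) = Inv-Gamma(9.00, 5.08770).
Posterior α = 9.00.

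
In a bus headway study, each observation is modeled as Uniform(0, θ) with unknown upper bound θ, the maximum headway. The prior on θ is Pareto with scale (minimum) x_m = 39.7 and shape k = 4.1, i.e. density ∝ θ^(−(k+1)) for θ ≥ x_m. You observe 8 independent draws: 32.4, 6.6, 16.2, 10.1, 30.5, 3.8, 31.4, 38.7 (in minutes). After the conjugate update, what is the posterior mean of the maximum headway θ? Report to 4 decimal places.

A Pareto(scale x_m, shape k) prior on the upper bound θ of Uniform(0, θ) is conjugate: posterior is Pareto(max(x_m, max xᵢ), k + n).
Sample maximum = 38.7; prior scale x_m = 39.7 → posterior scale = max = 39.7.
Posterior shape = 4.1 + 8 = 12.1.
E[θ|data] = k·x_m/(k−1) = 12.1·39.7/11.1 = 43.2766.

43.2766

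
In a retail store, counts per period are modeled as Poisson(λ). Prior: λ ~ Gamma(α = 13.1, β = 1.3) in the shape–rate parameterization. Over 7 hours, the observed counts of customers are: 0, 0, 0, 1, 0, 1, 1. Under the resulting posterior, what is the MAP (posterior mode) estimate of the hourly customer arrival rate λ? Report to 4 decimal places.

1.8193

With a Gamma(shape α, rate β) prior, the Poisson likelihood is conjugate: the posterior is Gamma(α + ΣXᵢ, β + n).
Sum of counts S = 3 over n = 7 hours.
Posterior: Gamma(α+S, β+n) = Gamma(13.1+3, 1.3+7) = Gamma(16.1, 8.3).
Mode of Gamma(α,β) for α≥1 is (α−1)/β = 15.1/8.3 = 1.8193.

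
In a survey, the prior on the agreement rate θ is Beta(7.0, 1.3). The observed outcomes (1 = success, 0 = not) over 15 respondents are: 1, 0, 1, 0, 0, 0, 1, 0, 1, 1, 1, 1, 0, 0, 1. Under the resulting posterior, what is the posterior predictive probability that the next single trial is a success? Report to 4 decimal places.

The Beta prior is conjugate to a Binomial/Bernoulli likelihood; the update adds successes to α and failures to β.
Posterior: Beta(α+k, β+n−k) = Beta(7.0+8, 1.3+7) = Beta(15.0, 8.3).
For a single future Bernoulli trial, P(success | data) = α/(α+β) = 0.6438.

0.6438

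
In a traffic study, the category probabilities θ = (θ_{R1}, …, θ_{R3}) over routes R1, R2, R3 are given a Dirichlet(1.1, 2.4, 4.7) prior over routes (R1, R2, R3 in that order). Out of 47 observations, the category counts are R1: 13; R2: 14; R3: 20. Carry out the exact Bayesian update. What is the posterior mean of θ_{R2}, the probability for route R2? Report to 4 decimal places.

The Dirichlet prior is conjugate to the Multinomial likelihood: each posterior αⱼ = prior αⱼ + observed count nⱼ.
Posterior concentration: (14.1, 16.4, 24.7), total = 55.2.
E[θ_{R2}|data] = α_{R2}/Σα = 16.4/55.2 = 0.2971.

0.2971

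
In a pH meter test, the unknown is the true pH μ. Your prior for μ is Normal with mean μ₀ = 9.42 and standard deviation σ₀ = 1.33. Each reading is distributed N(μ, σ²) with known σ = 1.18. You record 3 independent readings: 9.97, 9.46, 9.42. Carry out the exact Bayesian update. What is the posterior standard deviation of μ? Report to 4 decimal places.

0.6064

For Normal data with known variance σ², a Normal(μ₀, σ₀²) prior on μ is conjugate. Posterior precision = 1/σ₀² + n/σ²; posterior mean is the precision-weighted average of μ₀ and x̄.
σ₀² = 1.33² = 1.7689, σ² = 1.18² = 1.3924; σ² + n·σ₀² = 1.3924 + 3·1.7689 = 6.6991.
Posterior precision = 1/σ₀² + n/σ² = 1/1.7689 + 3/1.3924 = (σ² + n·σ₀²)/(σ₀²σ²) = 6.6991/(1.7689·1.3924); posterior variance σₙ² = σ₀²σ²/(σ² + n·σ₀²) = 1.7689·1.3924/6.6991 = 0.367664.
Posterior SD = √σₙ² = √(1.7689·1.3924/6.6991) = 0.6064.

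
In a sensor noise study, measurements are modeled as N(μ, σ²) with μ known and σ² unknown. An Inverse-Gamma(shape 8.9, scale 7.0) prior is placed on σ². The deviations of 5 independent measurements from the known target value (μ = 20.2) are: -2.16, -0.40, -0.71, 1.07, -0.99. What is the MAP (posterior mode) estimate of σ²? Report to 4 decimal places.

0.8651

With known mean μ and an Inverse-Gamma(α, β) prior on σ², the Normal likelihood is conjugate: posterior is Inv-Gamma(α + n/2, β + Σ(xᵢ−μ)²/2).
Σ(xᵢ−μ)² = (-2.16)² + (-0.40)² + (-0.71)² + (1.07)² + (-0.99)² = 7.4547.
Posterior: Inv-Gamma(8.9 + 5/2, 7.0 + 7.4547/2) = Inv-Gamma(11.40, 10.72735).
Mode = β/(α+1) = 10.72735/12.40 = 0.8651.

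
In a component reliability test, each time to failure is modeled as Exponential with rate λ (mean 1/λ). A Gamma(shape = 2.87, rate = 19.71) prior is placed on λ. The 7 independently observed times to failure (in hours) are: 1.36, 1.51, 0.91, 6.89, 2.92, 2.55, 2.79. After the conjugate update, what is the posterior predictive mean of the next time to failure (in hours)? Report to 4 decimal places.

With a Gamma(shape α, rate β) prior on the exponential rate λ, the posterior after n observations with total T = Σxᵢ is Gamma(α+n, β+T).
Sum of observations T = 18.93 hours; n = 7.
Posterior: Gamma(2.87+7, 19.71+18.93) = Gamma(9.87, 38.64).
The predictive distribution for the next observation is Lomax; its mean is β/(α−1) = 38.64/8.87 = 4.3563.

4.3563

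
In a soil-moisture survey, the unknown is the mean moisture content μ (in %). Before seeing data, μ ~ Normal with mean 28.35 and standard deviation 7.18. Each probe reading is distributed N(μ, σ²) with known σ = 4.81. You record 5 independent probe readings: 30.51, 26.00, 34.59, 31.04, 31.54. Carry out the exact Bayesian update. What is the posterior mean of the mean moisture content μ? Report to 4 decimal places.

30.5395

For Normal data with known variance σ², a Normal(μ₀, σ₀²) prior on μ is conjugate. Posterior precision = 1/σ₀² + n/σ²; posterior mean is the precision-weighted average of μ₀ and x̄.
Σxᵢ = 30.51 + 26.00 + 34.59 + 31.04 + 31.54 = 153.68, so n·x̄ = 153.68.
σ₀² = 7.18² = 51.5524, σ² = 4.81² = 23.1361; σ² + n·σ₀² = 23.1361 + 5·51.5524 = 280.8981.
Posterior mean = (μ₀/σ₀² + n·x̄/σ²)/(1/σ₀² + n/σ²) = (σ²·μ₀ + σ₀²·n·x̄)/(σ² + n·σ₀²) = (23.1361·28.35 + 51.5524·153.68)/280.8981 = 8578.481267/280.8981 = 30.5395.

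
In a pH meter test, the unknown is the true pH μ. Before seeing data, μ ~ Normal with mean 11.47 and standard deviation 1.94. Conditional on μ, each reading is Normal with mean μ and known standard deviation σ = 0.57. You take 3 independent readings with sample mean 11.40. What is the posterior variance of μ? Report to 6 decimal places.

0.105271

For Normal data with known variance σ², a Normal(μ₀, σ₀²) prior on μ is conjugate. Posterior precision = 1/σ₀² + n/σ²; posterior mean is the precision-weighted average of μ₀ and x̄.
σ₀² = 1.94² = 3.7636, σ² = 0.57² = 0.3249; σ² + n·σ₀² = 0.3249 + 3·3.7636 = 11.6157.
Posterior precision = 1/σ₀² + n/σ² = 1/3.7636 + 3/0.3249 = (σ² + n·σ₀²)/(σ₀²σ²) = 11.6157/(3.7636·0.3249); posterior variance σₙ² = σ₀²σ²/(σ² + n·σ₀²) = 3.7636·0.3249/11.6157 = 0.105271.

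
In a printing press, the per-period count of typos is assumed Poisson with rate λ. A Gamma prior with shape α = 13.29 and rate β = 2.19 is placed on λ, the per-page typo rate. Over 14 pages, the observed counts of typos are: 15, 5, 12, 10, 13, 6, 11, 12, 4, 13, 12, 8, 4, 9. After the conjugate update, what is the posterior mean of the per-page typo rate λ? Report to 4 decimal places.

With a Gamma(shape α, rate β) prior, the Poisson likelihood is conjugate: the posterior is Gamma(α + ΣXᵢ, β + n).
Sum of counts S = 134 over n = 14 pages.
Posterior: Gamma(α+S, β+n) = Gamma(13.29+134, 2.19+14) = Gamma(147.29, 16.19).
Posterior mean = α/β = 147.29/16.19 = 9.0976.

9.0976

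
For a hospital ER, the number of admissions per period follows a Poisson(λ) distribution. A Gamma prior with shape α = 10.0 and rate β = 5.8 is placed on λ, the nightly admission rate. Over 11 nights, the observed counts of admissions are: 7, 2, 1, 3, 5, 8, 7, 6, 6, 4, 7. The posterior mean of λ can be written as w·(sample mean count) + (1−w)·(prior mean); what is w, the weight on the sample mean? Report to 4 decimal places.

With a Gamma(shape α, rate β) prior, the Poisson likelihood is conjugate: the posterior is Gamma(α + ΣXᵢ, β + n).
Posterior mean = (α₀+S)/(β₀+n) = [n/(β₀+n)]·(S/n) + [β₀/(β₀+n)]·(α₀/β₀), so only n and β₀ enter the weight.
Weight on data w = n/(β₀+n) = 11/(5.8+11) = 11/16.8 = 0.6548.

0.6548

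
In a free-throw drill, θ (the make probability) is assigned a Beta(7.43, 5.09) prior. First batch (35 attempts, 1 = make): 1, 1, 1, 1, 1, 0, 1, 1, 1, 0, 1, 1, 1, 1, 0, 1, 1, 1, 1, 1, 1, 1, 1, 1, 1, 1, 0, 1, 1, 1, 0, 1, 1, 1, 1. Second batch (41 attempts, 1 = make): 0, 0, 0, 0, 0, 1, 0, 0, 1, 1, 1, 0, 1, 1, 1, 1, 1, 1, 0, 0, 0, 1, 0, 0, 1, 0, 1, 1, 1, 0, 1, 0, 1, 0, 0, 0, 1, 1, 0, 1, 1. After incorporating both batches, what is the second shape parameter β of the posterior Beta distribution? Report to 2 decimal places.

The Beta prior is conjugate to a Binomial/Bernoulli likelihood; the update adds successes to α and failures to β.
After batch 1: Beta(7.43+30, 5.09+5) = Beta(37.43, 10.09).
After batch 2: Beta(37.43+21, 10.09+20) = Beta(58.43, 30.09).
Posterior β = 30.09.

30.09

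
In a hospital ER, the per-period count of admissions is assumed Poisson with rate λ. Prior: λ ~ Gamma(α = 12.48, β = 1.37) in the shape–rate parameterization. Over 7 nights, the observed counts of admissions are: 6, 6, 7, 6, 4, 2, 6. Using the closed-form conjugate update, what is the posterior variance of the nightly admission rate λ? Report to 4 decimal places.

0.7063

With a Gamma(shape α, rate β) prior, the Poisson likelihood is conjugate: the posterior is Gamma(α + ΣXᵢ, β + n).
Sum of counts S = 37 over n = 7 nights.
Posterior: Gamma(α+S, β+n) = Gamma(12.48+37, 1.37+7) = Gamma(49.48, 8.37).
Var = α/β² = 49.48/8.37² = 0.7063.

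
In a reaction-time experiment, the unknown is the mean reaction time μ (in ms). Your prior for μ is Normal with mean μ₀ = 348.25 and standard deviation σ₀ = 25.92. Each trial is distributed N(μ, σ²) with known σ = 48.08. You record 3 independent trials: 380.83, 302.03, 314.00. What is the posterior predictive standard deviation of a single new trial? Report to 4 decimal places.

For Normal data with known variance σ², a Normal(μ₀, σ₀²) prior on μ is conjugate. Posterior precision = 1/σ₀² + n/σ²; posterior mean is the precision-weighted average of μ₀ and x̄.
σ₀² = 25.92² = 671.8464, σ² = 48.08² = 2311.6864; σ² + n·σ₀² = 2311.6864 + 3·671.8464 = 4327.2256.
Posterior precision = 1/σ₀² + n/σ² = 1/671.8464 + 3/2311.6864 = (σ² + n·σ₀²)/(σ₀²σ²) = 4327.2256/(671.8464·2311.6864); posterior variance σₙ² = σ₀²σ²/(σ² + n·σ₀²) = 671.8464·2311.6864/4327.2256 = 358.913153.
Predictive variance for one new observation = σₙ² + σ² = 671.8464·2311.6864/4327.2256 + 2311.6864 = σ²·(σ₀² + 4327.2256)/4327.2256 = 2311.6864·4999.072/4327.2256 = 2670.599553; SD = √(2311.6864·4999.072/4327.2256) = 51.6778.

51.6778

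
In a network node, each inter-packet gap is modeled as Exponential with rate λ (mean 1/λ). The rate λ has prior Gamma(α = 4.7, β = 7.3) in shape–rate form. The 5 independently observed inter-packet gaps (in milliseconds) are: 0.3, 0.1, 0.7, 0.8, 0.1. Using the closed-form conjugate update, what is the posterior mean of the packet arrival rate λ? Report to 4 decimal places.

1.0430

With a Gamma(shape α, rate β) prior on the exponential rate λ, the posterior after n observations with total T = Σxᵢ is Gamma(α+n, β+T).
Sum of observations T = 2.0 milliseconds; n = 5.
Posterior: Gamma(4.7+5, 7.3+2.0) = Gamma(9.7, 9.3).
Posterior mean of λ = α/β = 9.7/9.3 = 1.0430.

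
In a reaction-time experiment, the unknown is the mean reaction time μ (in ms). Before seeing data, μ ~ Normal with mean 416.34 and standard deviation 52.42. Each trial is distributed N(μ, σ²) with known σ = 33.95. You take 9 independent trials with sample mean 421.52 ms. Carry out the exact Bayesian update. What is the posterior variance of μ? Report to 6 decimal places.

122.364031

For Normal data with known variance σ², a Normal(μ₀, σ₀²) prior on μ is conjugate. Posterior precision = 1/σ₀² + n/σ²; posterior mean is the precision-weighted average of μ₀ and x̄.
σ₀² = 52.42² = 2747.8564, σ² = 33.95² = 1152.6025; σ² + n·σ₀² = 1152.6025 + 9·2747.8564 = 25883.3101.
Posterior precision = 1/σ₀² + n/σ² = 1/2747.8564 + 9/1152.6025 = (σ² + n·σ₀²)/(σ₀²σ²) = 25883.3101/(2747.8564·1152.6025); posterior variance σₙ² = σ₀²σ²/(σ² + n·σ₀²) = 2747.8564·1152.6025/25883.3101 = 122.364031.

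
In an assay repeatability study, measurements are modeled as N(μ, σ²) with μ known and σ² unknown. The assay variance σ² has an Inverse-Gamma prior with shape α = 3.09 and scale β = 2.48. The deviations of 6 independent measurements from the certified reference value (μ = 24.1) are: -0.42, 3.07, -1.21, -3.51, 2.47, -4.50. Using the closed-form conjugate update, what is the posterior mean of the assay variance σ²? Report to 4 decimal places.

With known mean μ and an Inverse-Gamma(α, β) prior on σ², the Normal likelihood is conjugate: posterior is Inv-Gamma(α + n/2, β + Σ(xᵢ−μ)²/2).
Σ(xᵢ−μ)² = (-0.42)² + (3.07)² + (-1.21)² + (-3.51)² + (2.47)² + (-4.50)² = 49.7364.
Posterior: Inv-Gamma(3.09 + 6/2, 2.48 + 49.7364/2) = Inv-Gamma(6.09, 27.34820).
E[σ²|data] = β/(α−1) = 27.34820/5.09 = 5.3729.

5.3729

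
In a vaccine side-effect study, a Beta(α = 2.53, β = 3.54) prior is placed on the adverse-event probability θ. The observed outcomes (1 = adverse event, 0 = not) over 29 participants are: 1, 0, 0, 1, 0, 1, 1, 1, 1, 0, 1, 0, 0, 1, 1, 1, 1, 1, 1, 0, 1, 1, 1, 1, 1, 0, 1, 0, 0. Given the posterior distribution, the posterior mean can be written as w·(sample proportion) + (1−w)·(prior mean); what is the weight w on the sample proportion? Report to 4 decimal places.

0.8269

The Beta prior is conjugate to a Binomial/Bernoulli likelihood; the update adds successes to α and failures to β.
Posterior mean = (α₀+k)/(α₀+β₀+n) = [n/(α₀+β₀+n)]·(k/n) + [(α₀+β₀)/(α₀+β₀+n)]·α₀/(α₀+β₀), so only n and the prior enter the weight.
The weight on the data is w = n/(α₀+β₀+n) = 29/(2.53+3.54+29) = 29/35.07 = 0.8269.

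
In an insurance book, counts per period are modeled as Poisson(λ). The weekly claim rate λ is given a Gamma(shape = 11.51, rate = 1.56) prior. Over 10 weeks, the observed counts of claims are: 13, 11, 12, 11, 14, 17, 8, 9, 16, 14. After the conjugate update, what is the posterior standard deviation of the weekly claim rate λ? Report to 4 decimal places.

1.0107

With a Gamma(shape α, rate β) prior, the Poisson likelihood is conjugate: the posterior is Gamma(α + ΣXᵢ, β + n).
Sum of counts S = 125 over n = 10 weeks.
Posterior: Gamma(α+S, β+n) = Gamma(11.51+125, 1.56+10) = Gamma(136.51, 11.56).
SD = √α/β = √136.51/11.56 = 1.0107.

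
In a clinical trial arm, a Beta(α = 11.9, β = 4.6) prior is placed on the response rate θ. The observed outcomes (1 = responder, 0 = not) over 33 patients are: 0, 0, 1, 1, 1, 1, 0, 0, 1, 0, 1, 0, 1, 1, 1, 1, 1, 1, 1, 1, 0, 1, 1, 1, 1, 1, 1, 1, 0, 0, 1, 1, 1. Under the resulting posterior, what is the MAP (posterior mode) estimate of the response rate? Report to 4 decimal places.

0.7347

The Beta prior is conjugate to a Binomial/Bernoulli likelihood; the update adds successes to α and failures to β.
Posterior: Beta(α+k, β+n−k) = Beta(11.9+24, 4.6+9) = Beta(35.9, 13.6).
Mode of Beta(a,b) for a,b>1 is (a−1)/(a+b−2) = 34.9/47.5 = 0.7347.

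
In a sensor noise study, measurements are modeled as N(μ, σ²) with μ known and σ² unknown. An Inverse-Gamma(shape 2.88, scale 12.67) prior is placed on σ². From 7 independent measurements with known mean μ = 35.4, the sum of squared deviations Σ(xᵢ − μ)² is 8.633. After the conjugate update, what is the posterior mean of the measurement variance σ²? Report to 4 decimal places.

3.1573

With known mean μ and an Inverse-Gamma(α, β) prior on σ², the Normal likelihood is conjugate: posterior is Inv-Gamma(α + n/2, β + Σ(xᵢ−μ)²/2).
Posterior: Inv-Gamma(2.88 + 7/2, 12.67 + 8.633/2) = Inv-Gamma(6.38, 16.9865).
E[σ²|data] = β/(α−1) = 16.9865/5.38 = 3.1573.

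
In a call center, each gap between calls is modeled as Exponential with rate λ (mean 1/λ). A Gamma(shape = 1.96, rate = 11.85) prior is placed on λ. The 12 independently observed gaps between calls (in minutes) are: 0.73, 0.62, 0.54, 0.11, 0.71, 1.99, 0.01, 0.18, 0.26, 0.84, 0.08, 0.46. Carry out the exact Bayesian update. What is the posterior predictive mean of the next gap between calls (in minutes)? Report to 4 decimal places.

With a Gamma(shape α, rate β) prior on the exponential rate λ, the posterior after n observations with total T = Σxᵢ is Gamma(α+n, β+T).
Sum of observations T = 6.53 minutes; n = 12.
Posterior: Gamma(1.96+12, 11.85+6.53) = Gamma(13.96, 18.38).
The predictive distribution for the next observation is Lomax; its mean is β/(α−1) = 18.38/12.96 = 1.4182.

1.4182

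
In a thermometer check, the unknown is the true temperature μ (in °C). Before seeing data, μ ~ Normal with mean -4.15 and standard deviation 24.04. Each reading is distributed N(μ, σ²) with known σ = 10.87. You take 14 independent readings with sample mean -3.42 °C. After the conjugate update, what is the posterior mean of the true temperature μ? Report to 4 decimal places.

-3.4305

For Normal data with known variance σ², a Normal(μ₀, σ₀²) prior on μ is conjugate. Posterior precision = 1/σ₀² + n/σ²; posterior mean is the precision-weighted average of μ₀ and x̄.
n·x̄ = 14·(-3.42) = -47.88.
σ₀² = 24.04² = 577.9216, σ² = 10.87² = 118.1569; σ² + n·σ₀² = 118.1569 + 14·577.9216 = 8209.0593.
Posterior mean = (μ₀/σ₀² + n·x̄/σ²)/(1/σ₀² + n/σ²) = (σ²·μ₀ + σ₀²·n·x̄)/(σ² + n·σ₀²) = (118.1569·(-4.15) + 577.9216·(-47.88))/8209.0593 = -28161.237343/8209.0593 = -3.4305.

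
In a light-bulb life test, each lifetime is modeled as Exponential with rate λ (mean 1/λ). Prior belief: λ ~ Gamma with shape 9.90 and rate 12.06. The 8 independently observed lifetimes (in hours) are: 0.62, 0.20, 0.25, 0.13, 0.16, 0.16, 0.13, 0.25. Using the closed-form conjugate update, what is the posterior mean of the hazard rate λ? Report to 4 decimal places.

With a Gamma(shape α, rate β) prior on the exponential rate λ, the posterior after n observations with total T = Σxᵢ is Gamma(α+n, β+T).
Sum of observations T = 1.90 hours; n = 8.
Posterior: Gamma(9.90+8, 12.06+1.90) = Gamma(17.90, 13.96).
Posterior mean of λ = α/β = 17.90/13.96 = 1.2822.

1.2822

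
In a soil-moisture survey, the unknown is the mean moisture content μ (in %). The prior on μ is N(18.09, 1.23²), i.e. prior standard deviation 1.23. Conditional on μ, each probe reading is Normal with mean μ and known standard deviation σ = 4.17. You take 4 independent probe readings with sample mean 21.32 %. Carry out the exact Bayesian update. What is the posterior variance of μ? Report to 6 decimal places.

1.122317

For Normal data with known variance σ², a Normal(μ₀, σ₀²) prior on μ is conjugate. Posterior precision = 1/σ₀² + n/σ²; posterior mean is the precision-weighted average of μ₀ and x̄.
σ₀² = 1.23² = 1.5129, σ² = 4.17² = 17.3889; σ² + n·σ₀² = 17.3889 + 4·1.5129 = 23.4405.
Posterior precision = 1/σ₀² + n/σ² = 1/1.5129 + 4/17.3889 = (σ² + n·σ₀²)/(σ₀²σ²) = 23.4405/(1.5129·17.3889); posterior variance σₙ² = σ₀²σ²/(σ² + n·σ₀²) = 1.5129·17.3889/23.4405 = 1.122317.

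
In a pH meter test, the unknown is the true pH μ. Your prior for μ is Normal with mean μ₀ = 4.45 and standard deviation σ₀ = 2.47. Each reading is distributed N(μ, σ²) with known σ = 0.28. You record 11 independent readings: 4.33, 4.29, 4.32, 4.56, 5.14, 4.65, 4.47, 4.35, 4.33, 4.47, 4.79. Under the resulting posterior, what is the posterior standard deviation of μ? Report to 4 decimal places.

0.0844

For Normal data with known variance σ², a Normal(μ₀, σ₀²) prior on μ is conjugate. Posterior precision = 1/σ₀² + n/σ²; posterior mean is the precision-weighted average of μ₀ and x̄.
σ₀² = 2.47² = 6.1009, σ² = 0.28² = 0.0784; σ² + n·σ₀² = 0.0784 + 11·6.1009 = 67.1883.
Posterior precision = 1/σ₀² + n/σ² = 1/6.1009 + 11/0.0784 = (σ² + n·σ₀²)/(σ₀²σ²) = 67.1883/(6.1009·0.0784); posterior variance σₙ² = σ₀²σ²/(σ² + n·σ₀²) = 6.1009·0.0784/67.1883 = 0.007119.
Posterior SD = √σₙ² = √(6.1009·0.0784/67.1883) = 0.0844.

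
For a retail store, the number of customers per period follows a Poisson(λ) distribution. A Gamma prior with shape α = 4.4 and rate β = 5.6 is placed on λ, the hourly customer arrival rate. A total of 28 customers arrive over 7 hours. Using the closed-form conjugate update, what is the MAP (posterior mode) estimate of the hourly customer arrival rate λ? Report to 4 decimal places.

With a Gamma(shape α, rate β) prior, the Poisson likelihood is conjugate: the posterior is Gamma(α + ΣXᵢ, β + n).
Posterior: Gamma(α+S, β+n) = Gamma(4.4+28, 5.6+7) = Gamma(32.4, 12.6).
Mode of Gamma(α,β) for α≥1 is (α−1)/β = 31.4/12.6 = 2.4921.

2.4921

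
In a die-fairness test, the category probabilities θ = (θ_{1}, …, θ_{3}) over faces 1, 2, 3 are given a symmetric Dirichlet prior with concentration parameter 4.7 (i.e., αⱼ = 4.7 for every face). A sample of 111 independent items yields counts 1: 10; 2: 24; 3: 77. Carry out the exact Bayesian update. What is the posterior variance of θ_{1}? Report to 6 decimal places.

The Dirichlet prior is conjugate to the Multinomial likelihood: each posterior αⱼ = prior αⱼ + observed count nⱼ.
Posterior concentration: (14.7, 28.7, 81.7), total = 125.1.
Var[θ_j] = α_j(Σα−α_j)/((Σα)²(Σα+1)) = 14.7·110.4/(125.1²·126.1) = 0.000822.

0.000822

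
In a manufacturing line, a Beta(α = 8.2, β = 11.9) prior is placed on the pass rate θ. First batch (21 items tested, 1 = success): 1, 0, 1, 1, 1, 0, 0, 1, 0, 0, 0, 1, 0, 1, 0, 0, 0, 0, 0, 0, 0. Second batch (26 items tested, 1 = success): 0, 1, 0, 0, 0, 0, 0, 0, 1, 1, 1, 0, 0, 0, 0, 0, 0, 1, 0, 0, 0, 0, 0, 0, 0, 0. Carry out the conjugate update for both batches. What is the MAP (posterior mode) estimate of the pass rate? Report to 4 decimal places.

The Beta prior is conjugate to a Binomial/Bernoulli likelihood; the update adds successes to α and failures to β.
After batch 1: Beta(8.2+7, 11.9+14) = Beta(15.2, 25.9).
After batch 2: Beta(15.2+5, 25.9+21) = Beta(20.2, 46.9).
Mode of Beta(a,b) for a,b>1 is (a−1)/(a+b−2) = 19.2/65.1 = 0.2949.

0.2949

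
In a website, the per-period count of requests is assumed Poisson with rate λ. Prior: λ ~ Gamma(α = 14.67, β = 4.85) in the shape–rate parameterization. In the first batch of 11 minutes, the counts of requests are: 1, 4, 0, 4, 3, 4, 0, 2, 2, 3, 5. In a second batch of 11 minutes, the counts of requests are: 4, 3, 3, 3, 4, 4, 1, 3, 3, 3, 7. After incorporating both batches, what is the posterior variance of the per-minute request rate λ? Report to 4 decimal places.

With a Gamma(shape α, rate β) prior, the Poisson likelihood is conjugate: the posterior is Gamma(α + ΣXᵢ, β + n).
Batch 1: sum of counts S = 28 over n = 11 minutes.
After batch 1: Gamma(α+S, β+n) = Gamma(14.67+28, 4.85+11) = Gamma(42.67, 15.85).
Batch 2: sum of counts S = 38 over n = 11 minutes.
After batch 2: Gamma(α+S, β+n) = Gamma(42.67+38, 15.85+11) = Gamma(80.67, 26.85).
Var = α/β² = 80.67/26.85² = 0.1119.

0.1119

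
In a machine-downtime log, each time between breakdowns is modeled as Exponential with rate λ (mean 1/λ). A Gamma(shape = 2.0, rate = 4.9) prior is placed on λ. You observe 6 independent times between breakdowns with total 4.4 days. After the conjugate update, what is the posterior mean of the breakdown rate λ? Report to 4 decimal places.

With a Gamma(shape α, rate β) prior on the exponential rate λ, the posterior after n observations with total T = Σxᵢ is Gamma(α+n, β+T).
Posterior: Gamma(2.0+6, 4.9+4.4) = Gamma(8.0, 9.3).
Posterior mean of λ = α/β = 8.0/9.3 = 0.8602.

0.8602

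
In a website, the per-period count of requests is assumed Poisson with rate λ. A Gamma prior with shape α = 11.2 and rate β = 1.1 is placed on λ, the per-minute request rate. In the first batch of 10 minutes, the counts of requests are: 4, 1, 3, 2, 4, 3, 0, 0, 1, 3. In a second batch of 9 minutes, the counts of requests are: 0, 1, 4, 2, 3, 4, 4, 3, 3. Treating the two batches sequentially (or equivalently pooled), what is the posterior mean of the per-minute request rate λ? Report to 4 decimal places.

With a Gamma(shape α, rate β) prior, the Poisson likelihood is conjugate: the posterior is Gamma(α + ΣXᵢ, β + n).
Batch 1: sum of counts S = 21 over n = 10 minutes.
After batch 1: Gamma(α+S, β+n) = Gamma(11.2+21, 1.1+10) = Gamma(32.2, 11.1).
Batch 2: sum of counts S = 24 over n = 9 minutes.
After batch 2: Gamma(α+S, β+n) = Gamma(32.2+24, 11.1+9) = Gamma(56.2, 20.1).
Posterior mean = α/β = 56.2/20.1 = 2.7960.

2.7960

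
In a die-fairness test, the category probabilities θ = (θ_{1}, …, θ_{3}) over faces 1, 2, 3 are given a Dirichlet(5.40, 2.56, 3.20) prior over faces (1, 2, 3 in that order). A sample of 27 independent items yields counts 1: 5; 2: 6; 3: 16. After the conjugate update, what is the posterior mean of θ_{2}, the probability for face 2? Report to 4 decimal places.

The Dirichlet prior is conjugate to the Multinomial likelihood: each posterior αⱼ = prior αⱼ + observed count nⱼ.
Posterior concentration: (10.40, 8.56, 19.20), total = 38.16.
E[θ_{2}|data] = α_{2}/Σα = 8.56/38.16 = 0.2243.

0.2243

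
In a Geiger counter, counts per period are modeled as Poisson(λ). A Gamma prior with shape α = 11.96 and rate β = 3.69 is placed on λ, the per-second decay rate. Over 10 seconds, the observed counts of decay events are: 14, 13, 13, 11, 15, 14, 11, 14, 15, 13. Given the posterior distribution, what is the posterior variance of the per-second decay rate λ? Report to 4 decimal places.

0.7735

With a Gamma(shape α, rate β) prior, the Poisson likelihood is conjugate: the posterior is Gamma(α + ΣXᵢ, β + n).
Sum of counts S = 133 over n = 10 seconds.
Posterior: Gamma(α+S, β+n) = Gamma(11.96+133, 3.69+10) = Gamma(144.96, 13.69).
Var = α/β² = 144.96/13.69² = 0.7735.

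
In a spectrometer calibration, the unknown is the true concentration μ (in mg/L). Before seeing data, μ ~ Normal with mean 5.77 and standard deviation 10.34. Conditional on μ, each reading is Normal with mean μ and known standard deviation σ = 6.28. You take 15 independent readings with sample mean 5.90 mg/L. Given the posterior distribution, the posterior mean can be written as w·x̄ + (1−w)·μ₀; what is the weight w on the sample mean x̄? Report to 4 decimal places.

For Normal data with known variance σ², a Normal(μ₀, σ₀²) prior on μ is conjugate. Posterior precision = 1/σ₀² + n/σ²; posterior mean is the precision-weighted average of μ₀ and x̄.
σ₀² = 10.34² = 106.9156, σ² = 6.28² = 39.4384. Prior precision 1/σ₀² = 1/106.9156; data precision n/σ² = 15/39.4384.
w = (n/σ²)/(1/σ₀² + n/σ²) = n·σ₀²/(σ² + n·σ₀²) = 15·106.9156/(39.4384 + 15·106.9156) = 1603.734/1643.1724 = 0.9760.

0.9760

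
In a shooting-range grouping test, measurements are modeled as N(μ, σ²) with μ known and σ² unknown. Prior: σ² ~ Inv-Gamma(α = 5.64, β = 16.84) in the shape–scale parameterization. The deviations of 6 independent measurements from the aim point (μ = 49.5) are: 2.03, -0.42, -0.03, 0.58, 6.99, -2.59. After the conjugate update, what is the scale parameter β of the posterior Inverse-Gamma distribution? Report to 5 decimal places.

46.94140

With known mean μ and an Inverse-Gamma(α, β) prior on σ², the Normal likelihood is conjugate: posterior is Inv-Gamma(α + n/2, β + Σ(xᵢ−μ)²/2).
Σ(xᵢ−μ)² = (2.03)² + (-0.42)² + (-0.03)² + (0.58)² + (6.99)² + (-2.59)² = 60.2028.
Posterior: Inv-Gamma(5.64 + 6/2, 16.84 + 60.2028/2) = Inv-Gamma(8.64, 46.94140).
Posterior β = 46.94140.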